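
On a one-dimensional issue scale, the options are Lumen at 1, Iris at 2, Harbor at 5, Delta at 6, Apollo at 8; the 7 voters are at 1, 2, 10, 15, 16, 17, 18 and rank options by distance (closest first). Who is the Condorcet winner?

Apollo

With single-peaked preferences on a line, the Condorcet winner is the candidate closest to the median voter.
The median voter (position 15) is closest to Apollo at 8.
Check: Apollo vs Lumen — voters closer to Apollo: 5 of 7.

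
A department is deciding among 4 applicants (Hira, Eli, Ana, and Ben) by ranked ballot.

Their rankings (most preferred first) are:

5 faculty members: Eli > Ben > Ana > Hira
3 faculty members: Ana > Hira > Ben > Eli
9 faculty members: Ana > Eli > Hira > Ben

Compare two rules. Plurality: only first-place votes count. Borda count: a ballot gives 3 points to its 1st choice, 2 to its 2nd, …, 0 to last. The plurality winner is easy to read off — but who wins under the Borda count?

Plurality first-place counts: Hira 0, Eli 5, Ana 12, Ben 0 → Ana.
Borda totals: Hira 15, Eli 33, Ana 41, Ben 13 → Ana.

Ana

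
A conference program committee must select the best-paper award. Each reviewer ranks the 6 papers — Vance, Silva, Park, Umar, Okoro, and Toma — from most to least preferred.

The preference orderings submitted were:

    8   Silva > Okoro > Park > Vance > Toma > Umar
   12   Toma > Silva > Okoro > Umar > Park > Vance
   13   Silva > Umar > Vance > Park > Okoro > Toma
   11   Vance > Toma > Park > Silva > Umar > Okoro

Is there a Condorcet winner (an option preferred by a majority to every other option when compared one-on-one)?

No

Head-to-head results (44 voters total):
Vance vs Silva: Silva wins 33–11.
Vance vs Park: Vance wins 24–20.
Vance vs Umar: Umar wins 25–19.
Vance vs Okoro: Vance wins 24–20.
Vance vs Toma: Vance wins 32–12.
Silva vs Park: Silva wins 33–11.
Silva vs Umar: Silva wins 44–0.
Silva vs Okoro: Silva wins 44–0.
Silva vs Toma: Toma wins 23–21.
Park vs Umar: Umar wins 25–19.
Park vs Okoro: Park wins 24–20.
Park vs Toma: Toma wins 23–21.
Umar vs Okoro: Umar wins 24–20.
Umar vs Toma: Toma wins 31–13.
Okoro vs Toma: Toma wins 23–21.
No candidate beats all others: Vance beats Toma beats Silva beats Vance, a majority cycle.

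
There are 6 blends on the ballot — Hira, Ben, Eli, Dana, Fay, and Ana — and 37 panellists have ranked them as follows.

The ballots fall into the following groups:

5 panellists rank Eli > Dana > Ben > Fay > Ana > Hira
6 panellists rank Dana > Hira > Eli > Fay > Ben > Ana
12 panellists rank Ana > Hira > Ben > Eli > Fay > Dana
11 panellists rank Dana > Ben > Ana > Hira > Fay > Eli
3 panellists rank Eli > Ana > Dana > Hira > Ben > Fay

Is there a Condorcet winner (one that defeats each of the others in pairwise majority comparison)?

Head-to-head results (37 voters total):
Hira vs Ben: Hira wins 21–16.
Hira vs Eli: Hira wins 29–8.
Hira vs Dana: Dana wins 25–12.
Hira vs Fay: Hira wins 32–5.
Hira vs Ana: Ana wins 31–6.
Ben vs Eli: Ben wins 23–14.
Ben vs Dana: Dana wins 25–12.
Ben vs Fay: Ben wins 31–6.
Ben vs Ana: Ben wins 22–15.
Eli vs Dana: Eli wins 20–17.
Eli vs Fay: Eli wins 26–11.
Eli vs Ana: Ana wins 23–14.
Dana vs Fay: Dana wins 25–12.
Dana vs Ana: Dana wins 22–15.
Fay vs Ana: Ana wins 26–11.
No candidate beats all others: Hira beats Ben beats Ana beats Hira, a majority cycle.

No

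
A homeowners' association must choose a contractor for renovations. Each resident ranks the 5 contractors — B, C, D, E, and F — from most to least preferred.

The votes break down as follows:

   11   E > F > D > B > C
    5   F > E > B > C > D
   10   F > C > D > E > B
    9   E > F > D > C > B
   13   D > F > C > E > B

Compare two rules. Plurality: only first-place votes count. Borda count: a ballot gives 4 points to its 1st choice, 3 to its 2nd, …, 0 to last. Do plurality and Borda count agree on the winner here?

No

Plurality first-place counts: B 0, C 0, D 13, E 20, F 15 → E.
Borda totals: B 21, C 70, D 112, E 118, F 159 → F.
The two rules disagree: plurality picks E, Borda picks F.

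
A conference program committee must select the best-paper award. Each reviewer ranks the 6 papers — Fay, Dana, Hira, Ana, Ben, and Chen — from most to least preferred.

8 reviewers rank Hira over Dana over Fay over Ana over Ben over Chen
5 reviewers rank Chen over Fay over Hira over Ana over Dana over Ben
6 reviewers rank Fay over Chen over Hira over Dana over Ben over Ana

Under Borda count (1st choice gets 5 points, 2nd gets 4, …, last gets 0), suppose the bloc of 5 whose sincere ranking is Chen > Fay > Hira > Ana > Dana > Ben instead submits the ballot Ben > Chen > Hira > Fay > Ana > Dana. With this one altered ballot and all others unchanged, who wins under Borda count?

Borda totals with the altered ballot: Fay 64, Dana 44, Hira 73, Ana 21, Ben 39, Chen 44.
The switch changes the winner from Fay to Hira.

Hira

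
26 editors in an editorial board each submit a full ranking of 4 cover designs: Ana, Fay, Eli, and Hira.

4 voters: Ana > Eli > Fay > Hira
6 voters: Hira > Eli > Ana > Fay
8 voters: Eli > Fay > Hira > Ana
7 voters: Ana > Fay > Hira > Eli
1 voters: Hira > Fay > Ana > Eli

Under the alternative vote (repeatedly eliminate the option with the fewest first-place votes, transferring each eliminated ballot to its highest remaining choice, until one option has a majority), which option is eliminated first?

Fay

Round 1: Ana 11, Eli 8, Hira 7, Fay 0. Fay has the fewest and is eliminated.
Round 2: Ana 11, Eli 8, Hira 7. Hira has the fewest and is eliminated.
Round 3: Eli 14, Ana 12. Eli has a majority.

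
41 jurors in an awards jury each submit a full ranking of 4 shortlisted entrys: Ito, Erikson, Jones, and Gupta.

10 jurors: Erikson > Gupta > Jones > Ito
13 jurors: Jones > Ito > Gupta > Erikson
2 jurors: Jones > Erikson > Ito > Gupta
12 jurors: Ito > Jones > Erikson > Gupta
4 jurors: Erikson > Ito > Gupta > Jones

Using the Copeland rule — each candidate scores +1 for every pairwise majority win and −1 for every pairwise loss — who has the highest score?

Pairwise results:
  Ito vs Erikson: Ito wins 25–16.
  Ito vs Jones: Jones wins 25–16.
  Ito vs Gupta: Ito wins 31–10.
  Erikson vs Jones: Jones wins 27–14.
  Erikson vs Gupta: Erikson wins 28–13.
  Jones vs Gupta: Jones wins 27–14.
Copeland scores (wins − losses):
  Ito: 2 − 1 = 1
  Erikson: 1 − 2 = -1
  Jones: 3 − 0 = 3
  Gupta: 0 − 3 = -3
Jones has the best Copeland score.

Jones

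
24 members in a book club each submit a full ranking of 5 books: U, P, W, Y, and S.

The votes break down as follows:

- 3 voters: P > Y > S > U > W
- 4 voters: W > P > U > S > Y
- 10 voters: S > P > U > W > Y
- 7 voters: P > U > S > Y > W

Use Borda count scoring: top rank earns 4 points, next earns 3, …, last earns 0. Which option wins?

P

Borda scores:
  U: 3·1 + 4·2 + 10·2 + 7·3 = 52
  P: 3·4 + 4·3 + 10·3 + 7·4 = 82
  W: 3·0 + 4·4 + 10·1 + 7·0 = 26
  Y: 3·3 + 4·0 + 10·0 + 7·1 = 16
  S: 3·2 + 4·1 + 10·4 + 7·2 = 64
P has the highest total.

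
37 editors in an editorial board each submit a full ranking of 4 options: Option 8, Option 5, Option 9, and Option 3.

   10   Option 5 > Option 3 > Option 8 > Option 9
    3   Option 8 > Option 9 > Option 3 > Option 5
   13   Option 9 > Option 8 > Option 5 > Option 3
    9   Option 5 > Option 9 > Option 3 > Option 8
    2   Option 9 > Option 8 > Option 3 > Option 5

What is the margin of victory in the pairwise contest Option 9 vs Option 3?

Ballots ranking Option 9 above Option 3: 3+13+9+2 = 27.
Ballots ranking Option 3 above Option 9: 10.
Option 9 wins 27–10, a margin of 17.

17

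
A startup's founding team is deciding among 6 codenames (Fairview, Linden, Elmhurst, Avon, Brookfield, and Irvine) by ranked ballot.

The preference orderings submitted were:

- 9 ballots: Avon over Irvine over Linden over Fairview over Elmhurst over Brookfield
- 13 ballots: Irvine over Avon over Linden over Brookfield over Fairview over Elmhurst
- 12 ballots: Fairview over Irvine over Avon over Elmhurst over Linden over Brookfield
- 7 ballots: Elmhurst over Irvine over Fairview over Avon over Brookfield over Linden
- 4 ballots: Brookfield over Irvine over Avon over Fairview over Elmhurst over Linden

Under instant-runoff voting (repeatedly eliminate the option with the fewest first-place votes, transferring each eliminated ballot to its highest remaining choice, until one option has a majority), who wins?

Irvine

Round 1: Irvine 13, Fairview 12, Avon 9, Elmhurst 7, Brookfield 4, Linden 0. Linden has the fewest and is eliminated.
Round 2: Irvine 13, Fairview 12, Avon 9, Elmhurst 7, Brookfield 4. Brookfield has the fewest and is eliminated.
Round 3: Irvine 17, Fairview 12, Avon 9, Elmhurst 7. Elmhurst has the fewest and is eliminated.
Round 4: Irvine 24, Fairview 12, Avon 9. Irvine has a majority.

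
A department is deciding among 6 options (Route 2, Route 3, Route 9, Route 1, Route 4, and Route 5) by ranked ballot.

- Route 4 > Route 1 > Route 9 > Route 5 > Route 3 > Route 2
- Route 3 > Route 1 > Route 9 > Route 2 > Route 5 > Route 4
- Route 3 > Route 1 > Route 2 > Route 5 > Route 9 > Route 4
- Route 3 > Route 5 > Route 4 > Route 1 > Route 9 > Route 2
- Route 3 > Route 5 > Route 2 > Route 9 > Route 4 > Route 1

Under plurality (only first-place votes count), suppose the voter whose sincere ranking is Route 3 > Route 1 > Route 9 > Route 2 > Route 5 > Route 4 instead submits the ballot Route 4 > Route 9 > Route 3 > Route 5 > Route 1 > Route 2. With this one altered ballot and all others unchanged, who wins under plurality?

Route 3

First-place totals with the altered ballot: Route 2 0, Route 3 3, Route 9 0, Route 1 0, Route 4 2, Route 5 0.
The winner is unchanged: still Route 3.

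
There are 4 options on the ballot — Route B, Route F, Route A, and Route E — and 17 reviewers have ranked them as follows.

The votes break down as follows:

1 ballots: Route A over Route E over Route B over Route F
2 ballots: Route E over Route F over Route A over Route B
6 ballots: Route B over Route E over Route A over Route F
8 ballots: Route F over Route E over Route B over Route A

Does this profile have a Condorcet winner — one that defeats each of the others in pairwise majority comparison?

Yes

Head-to-head results (17 voters total):
Route B vs Route F: Route F wins 10–7.
Route B vs Route A: Route B wins 14–3.
Route B vs Route E: Route E wins 11–6.
Route F vs Route A: Route F wins 10–7.
Route F vs Route E: Route E wins 9–8.
Route A vs Route E: Route E wins 16–1.
Route E beats each rival — Route B (11–6), Route F (9–8), Route A (16–1) — so Route E is the Condorcet winner.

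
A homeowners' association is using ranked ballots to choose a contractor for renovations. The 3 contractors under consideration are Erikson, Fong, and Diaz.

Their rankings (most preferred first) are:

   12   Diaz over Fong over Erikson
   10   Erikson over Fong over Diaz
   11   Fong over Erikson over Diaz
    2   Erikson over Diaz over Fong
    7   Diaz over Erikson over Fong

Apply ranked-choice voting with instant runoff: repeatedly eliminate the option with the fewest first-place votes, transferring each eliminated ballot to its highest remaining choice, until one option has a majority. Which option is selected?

Round 1: Diaz 19, Erikson 12, Fong 11. Fong has the fewest and is eliminated.
Round 2: Erikson 23, Diaz 19. Erikson has a majority.

Erikson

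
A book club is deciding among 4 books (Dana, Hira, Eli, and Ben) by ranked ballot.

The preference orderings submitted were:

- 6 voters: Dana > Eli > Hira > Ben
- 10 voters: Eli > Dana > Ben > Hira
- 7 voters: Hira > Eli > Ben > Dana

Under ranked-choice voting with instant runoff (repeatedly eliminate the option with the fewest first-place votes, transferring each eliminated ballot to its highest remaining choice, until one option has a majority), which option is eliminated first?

Ben

Round 1: Eli 10, Hira 7, Dana 6, Ben 0. Ben has the fewest and is eliminated.
Round 2: Eli 10, Hira 7, Dana 6. Dana has the fewest and is eliminated.
Round 3: Eli 16, Hira 7. Eli has a majority.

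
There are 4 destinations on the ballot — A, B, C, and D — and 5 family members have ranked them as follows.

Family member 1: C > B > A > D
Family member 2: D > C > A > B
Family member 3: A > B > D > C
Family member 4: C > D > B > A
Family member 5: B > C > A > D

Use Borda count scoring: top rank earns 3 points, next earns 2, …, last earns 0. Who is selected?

C

Borda scores:
  A: 1 + 1 + 3 + 0 + 1 = 6
  B: 2 + 0 + 2 + 1 + 3 = 8
  C: 3 + 2 + 0 + 3 + 2 = 10
  D: 0 + 3 + 1 + 2 + 0 = 6
C has the highest total.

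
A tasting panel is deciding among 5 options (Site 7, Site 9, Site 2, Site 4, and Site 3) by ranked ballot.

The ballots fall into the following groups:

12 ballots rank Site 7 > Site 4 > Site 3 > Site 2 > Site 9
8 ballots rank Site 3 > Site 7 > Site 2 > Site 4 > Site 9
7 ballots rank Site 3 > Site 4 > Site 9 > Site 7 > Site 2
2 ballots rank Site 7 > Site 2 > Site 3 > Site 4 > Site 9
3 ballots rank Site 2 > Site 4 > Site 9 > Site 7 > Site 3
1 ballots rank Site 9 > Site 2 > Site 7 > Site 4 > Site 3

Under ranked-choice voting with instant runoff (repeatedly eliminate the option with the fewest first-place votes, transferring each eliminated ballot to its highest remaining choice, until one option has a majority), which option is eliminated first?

Site 4

Round 1: Site 3 15, Site 7 14, Site 2 3, Site 9 1, Site 4 0. Site 4 has the fewest and is eliminated.
Round 2: Site 3 15, Site 7 14, Site 2 3, Site 9 1. Site 9 has the fewest and is eliminated.
Round 3: Site 3 15, Site 7 14, Site 2 4. Site 2 has the fewest and is eliminated.
Round 4: Site 7 18, Site 3 15. Site 7 has a majority.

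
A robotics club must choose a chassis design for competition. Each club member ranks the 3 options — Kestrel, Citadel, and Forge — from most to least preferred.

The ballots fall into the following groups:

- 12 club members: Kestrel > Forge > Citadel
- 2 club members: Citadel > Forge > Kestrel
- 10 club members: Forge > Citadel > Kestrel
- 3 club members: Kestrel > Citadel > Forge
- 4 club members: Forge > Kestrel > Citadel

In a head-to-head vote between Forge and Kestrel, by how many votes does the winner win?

1

Ballots ranking Forge above Kestrel: 2+10+4 = 16.
Ballots ranking Kestrel above Forge: 12+3 = 15.
Forge wins 16–15, a margin of 1.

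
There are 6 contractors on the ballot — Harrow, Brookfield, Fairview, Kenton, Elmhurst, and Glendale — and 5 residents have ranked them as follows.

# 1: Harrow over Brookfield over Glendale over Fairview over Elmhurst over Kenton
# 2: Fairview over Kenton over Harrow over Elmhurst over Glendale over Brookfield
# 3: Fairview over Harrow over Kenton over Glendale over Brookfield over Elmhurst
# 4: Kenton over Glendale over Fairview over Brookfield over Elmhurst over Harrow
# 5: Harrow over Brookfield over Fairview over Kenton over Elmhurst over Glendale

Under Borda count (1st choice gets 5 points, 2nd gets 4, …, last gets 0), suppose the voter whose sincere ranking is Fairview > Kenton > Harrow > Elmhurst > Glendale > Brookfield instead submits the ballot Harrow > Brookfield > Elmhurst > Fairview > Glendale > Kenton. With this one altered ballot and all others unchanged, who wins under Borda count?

Borda totals with the altered ballot: Harrow 19, Brookfield 15, Fairview 15, Kenton 10, Elmhurst 6, Glendale 10.
The switch changes the winner from Fairview to Harrow.

Harrow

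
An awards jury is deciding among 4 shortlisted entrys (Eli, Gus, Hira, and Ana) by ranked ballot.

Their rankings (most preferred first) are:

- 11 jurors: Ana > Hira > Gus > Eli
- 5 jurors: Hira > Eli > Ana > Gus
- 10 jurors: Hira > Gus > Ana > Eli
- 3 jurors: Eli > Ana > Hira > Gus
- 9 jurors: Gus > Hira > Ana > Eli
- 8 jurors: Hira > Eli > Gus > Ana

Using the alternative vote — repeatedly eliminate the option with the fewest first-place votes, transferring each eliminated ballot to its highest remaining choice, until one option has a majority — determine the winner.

Round 1: Hira 23, Ana 11, Gus 9, Eli 3. Eli has the fewest and is eliminated.
Round 2: Hira 23, Ana 14, Gus 9. Gus has the fewest and is eliminated.
Round 3: Hira 32, Ana 14. Hira has a majority.

Hira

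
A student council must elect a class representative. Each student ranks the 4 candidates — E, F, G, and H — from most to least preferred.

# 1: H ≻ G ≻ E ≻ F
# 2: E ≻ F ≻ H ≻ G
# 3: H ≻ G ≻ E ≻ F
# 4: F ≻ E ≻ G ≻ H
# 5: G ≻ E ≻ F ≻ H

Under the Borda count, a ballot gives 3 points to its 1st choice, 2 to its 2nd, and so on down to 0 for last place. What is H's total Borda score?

7

Borda scores:
  E: 1 + 3 + 1 + 2 + 2 = 9
  F: 0 + 2 + 0 + 3 + 1 = 6
  G: 2 + 0 + 2 + 1 + 3 = 8
  H: 3 + 1 + 3 + 0 + 0 = 7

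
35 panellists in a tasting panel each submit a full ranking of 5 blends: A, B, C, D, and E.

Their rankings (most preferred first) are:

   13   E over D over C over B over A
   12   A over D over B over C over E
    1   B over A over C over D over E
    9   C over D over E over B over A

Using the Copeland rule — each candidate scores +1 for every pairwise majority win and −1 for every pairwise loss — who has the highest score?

D

Pairwise results:
  A vs B: B wins 23–12.
  A vs C: C wins 22–13.
  A vs D: D wins 22–13.
  A vs E: E wins 22–13.
  B vs C: C wins 22–13.
  B vs D: D wins 34–1.
  B vs E: E wins 22–13.
  C vs D: D wins 25–10.
  C vs E: C wins 22–13.
  D vs E: D wins 22–13.
Copeland scores (wins − losses):
  A: 0 − 4 = -4
  B: 1 − 3 = -2
  C: 3 − 1 = 2
  D: 4 − 0 = 4
  E: 2 − 2 = 0
D has the best Copeland score.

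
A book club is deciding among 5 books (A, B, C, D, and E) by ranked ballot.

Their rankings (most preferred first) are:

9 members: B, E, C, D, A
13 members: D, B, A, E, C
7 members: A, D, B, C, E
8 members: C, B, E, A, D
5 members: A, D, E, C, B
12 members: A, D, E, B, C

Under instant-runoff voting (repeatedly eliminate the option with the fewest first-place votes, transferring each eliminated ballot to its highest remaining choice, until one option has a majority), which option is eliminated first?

E

Round 1: A 24, D 13, B 9, C 8, E 0. E has the fewest and is eliminated.
Round 2: A 24, D 13, B 9, C 8. C has the fewest and is eliminated.
Round 3: A 24, B 17, D 13. D has the fewest and is eliminated.
Round 4: B 30, A 24. B has a majority.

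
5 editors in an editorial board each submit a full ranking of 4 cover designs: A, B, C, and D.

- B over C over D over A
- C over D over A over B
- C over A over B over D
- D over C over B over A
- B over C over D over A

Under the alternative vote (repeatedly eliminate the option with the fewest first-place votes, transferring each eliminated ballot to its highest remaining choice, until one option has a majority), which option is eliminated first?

A

Round 1: B 2, C 2, D 1, A 0. A has the fewest and is eliminated.
Round 2: B 2, C 2, D 1. D has the fewest and is eliminated.
Round 3: C 3, B 2. C has a majority.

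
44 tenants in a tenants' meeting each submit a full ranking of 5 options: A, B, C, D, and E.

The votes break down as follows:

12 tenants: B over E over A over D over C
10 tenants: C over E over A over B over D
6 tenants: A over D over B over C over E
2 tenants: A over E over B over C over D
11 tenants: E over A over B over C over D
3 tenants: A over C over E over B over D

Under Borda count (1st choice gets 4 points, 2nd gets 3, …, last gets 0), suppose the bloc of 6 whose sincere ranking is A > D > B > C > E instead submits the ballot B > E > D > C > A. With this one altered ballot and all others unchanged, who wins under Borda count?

E

Borda totals with the altered ballot: A 97, B 111, C 68, D 24, E 140.
The winner is unchanged: still E.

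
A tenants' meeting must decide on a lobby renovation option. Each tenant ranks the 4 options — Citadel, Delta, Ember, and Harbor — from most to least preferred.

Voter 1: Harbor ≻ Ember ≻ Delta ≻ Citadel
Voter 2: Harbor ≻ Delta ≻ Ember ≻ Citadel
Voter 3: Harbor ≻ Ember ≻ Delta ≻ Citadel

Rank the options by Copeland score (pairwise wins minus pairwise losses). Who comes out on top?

Harbor

Pairwise results:
  Citadel vs Delta: Delta wins 3–0.
  Citadel vs Ember: Ember wins 3–0.
  Citadel vs Harbor: Harbor wins 3–0.
  Delta vs Ember: Ember wins 2–1.
  Delta vs Harbor: Harbor wins 3–0.
  Ember vs Harbor: Harbor wins 3–0.
Copeland scores (wins − losses):
  Citadel: 0 − 3 = -3
  Delta: 1 − 2 = -1
  Ember: 2 − 1 = 1
  Harbor: 3 − 0 = 3
Harbor has the best Copeland score.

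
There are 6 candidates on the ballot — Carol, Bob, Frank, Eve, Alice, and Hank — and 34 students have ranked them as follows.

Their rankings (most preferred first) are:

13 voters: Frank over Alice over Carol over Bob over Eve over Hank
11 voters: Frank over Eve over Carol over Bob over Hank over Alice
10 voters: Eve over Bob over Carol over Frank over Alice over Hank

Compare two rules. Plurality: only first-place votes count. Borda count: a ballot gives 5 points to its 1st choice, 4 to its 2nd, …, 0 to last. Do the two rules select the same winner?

Plurality first-place counts: Carol 0, Bob 0, Frank 24, Eve 10, Alice 0, Hank 0 → Frank.
Borda totals: Carol 102, Bob 88, Frank 140, Eve 107, Alice 62, Hank 11 → Frank.
The two rules agree on Frank.

Yes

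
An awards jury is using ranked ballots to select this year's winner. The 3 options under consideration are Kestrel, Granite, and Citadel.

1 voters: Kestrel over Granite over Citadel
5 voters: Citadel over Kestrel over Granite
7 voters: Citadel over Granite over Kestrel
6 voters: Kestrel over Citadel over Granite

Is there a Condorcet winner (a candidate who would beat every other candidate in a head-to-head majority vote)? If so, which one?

Head-to-head results (19 voters total):
Kestrel vs Granite: Kestrel wins 12–7.
Kestrel vs Citadel: Citadel wins 12–7.
Granite vs Citadel: Citadel wins 18–1.
Citadel beats each rival — Kestrel (12–7), Granite (18–1) — so Citadel is the Condorcet winner.

Citadel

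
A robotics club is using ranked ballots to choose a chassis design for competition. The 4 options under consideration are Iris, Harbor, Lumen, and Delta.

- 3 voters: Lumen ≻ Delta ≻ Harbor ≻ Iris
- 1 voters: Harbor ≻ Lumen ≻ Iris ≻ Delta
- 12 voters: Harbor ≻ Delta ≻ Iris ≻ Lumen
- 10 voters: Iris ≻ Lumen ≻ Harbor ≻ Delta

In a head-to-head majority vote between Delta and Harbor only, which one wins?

Harbor

Ballots ranking Delta above Harbor: 3.
Ballots ranking Harbor above Delta: 1+12+10 = 23.
Harbor wins the head-to-head, 23–3.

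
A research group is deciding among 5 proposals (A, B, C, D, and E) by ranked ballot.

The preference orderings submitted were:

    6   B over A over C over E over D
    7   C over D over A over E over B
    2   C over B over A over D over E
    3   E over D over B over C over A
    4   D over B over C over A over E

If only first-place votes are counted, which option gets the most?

First-place vote totals:
  A: 0
  B: 6
  C: 9
  D: 4
  E: 3
C has the most first-place votes.

C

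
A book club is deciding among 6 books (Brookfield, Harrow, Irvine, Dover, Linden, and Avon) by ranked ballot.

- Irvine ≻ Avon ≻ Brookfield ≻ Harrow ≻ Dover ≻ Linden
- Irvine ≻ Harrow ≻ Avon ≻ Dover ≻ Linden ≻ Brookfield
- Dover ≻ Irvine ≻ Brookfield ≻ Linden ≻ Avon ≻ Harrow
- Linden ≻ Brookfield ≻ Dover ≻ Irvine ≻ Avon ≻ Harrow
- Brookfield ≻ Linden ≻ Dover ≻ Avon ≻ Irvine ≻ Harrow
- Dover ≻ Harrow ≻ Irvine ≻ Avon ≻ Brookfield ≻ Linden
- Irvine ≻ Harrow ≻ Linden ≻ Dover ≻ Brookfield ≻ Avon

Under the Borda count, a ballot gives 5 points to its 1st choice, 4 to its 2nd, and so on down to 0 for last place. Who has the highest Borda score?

Borda scores:
  Brookfield: 3 + 0 + 3 + 4 + 5 + 1 + 1 = 17
  Harrow: 2 + 4 + 0 + 0 + 0 + 4 + 4 = 14
  Irvine: 5 + 5 + 4 + 2 + 1 + 3 + 5 = 25
  Dover: 1 + 2 + 5 + 3 + 3 + 5 + 2 = 21
  Linden: 0 + 1 + 2 + 5 + 4 + 0 + 3 = 15
  Avon: 4 + 3 + 1 + 1 + 2 + 2 + 0 = 13
Irvine has the highest total.

Irvine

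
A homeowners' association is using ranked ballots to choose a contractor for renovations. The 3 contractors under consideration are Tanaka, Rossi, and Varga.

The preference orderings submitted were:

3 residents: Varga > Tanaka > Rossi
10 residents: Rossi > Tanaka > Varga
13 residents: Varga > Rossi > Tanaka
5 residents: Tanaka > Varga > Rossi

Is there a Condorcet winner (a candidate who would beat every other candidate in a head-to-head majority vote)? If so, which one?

Head-to-head results (31 voters total):
Tanaka vs Rossi: Rossi wins 23–8.
Tanaka vs Varga: Varga wins 16–15.
Rossi vs Varga: Varga wins 21–10.
Varga beats each rival — Tanaka (16–15), Rossi (21–10) — so Varga is the Condorcet winner.

Varga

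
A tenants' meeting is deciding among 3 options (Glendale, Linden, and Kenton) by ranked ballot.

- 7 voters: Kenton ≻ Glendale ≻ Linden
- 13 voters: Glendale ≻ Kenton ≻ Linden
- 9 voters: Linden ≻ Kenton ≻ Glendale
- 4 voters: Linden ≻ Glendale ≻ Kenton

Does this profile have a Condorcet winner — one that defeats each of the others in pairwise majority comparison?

Yes

Head-to-head results (33 voters total):
Glendale vs Linden: Glendale wins 20–13.
Glendale vs Kenton: Glendale wins 17–16.
Linden vs Kenton: Kenton wins 20–13.
Glendale beats each rival — Linden (20–13), Kenton (17–16) — so Glendale is the Condorcet winner.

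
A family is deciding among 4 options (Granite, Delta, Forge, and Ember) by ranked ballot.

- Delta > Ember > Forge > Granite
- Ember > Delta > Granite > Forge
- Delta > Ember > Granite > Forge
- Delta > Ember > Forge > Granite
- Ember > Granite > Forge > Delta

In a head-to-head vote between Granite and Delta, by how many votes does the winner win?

3

Ballots ranking Granite above Delta: 1.
Ballots ranking Delta above Granite: 4.
Delta wins 4–1, a margin of 3.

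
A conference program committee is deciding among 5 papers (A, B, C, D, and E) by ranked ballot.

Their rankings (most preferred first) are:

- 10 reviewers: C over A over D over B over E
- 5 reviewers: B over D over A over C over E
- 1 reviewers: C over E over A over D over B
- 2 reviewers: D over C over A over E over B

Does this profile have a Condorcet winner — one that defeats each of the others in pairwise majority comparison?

Head-to-head results (18 voters total):
A vs B: A wins 13–5.
A vs C: C wins 13–5.
A vs D: A wins 11–7.
A vs E: A wins 17–1.
B vs C: C wins 13–5.
B vs D: D wins 13–5.
B vs E: B wins 15–3.
C vs D: C wins 11–7.
C vs E: C wins 18–0.
D vs E: D wins 17–1.
C beats each rival — A (13–5), B (13–5), D (11–7), E (18–0) — so C is the Condorcet winner.

Yes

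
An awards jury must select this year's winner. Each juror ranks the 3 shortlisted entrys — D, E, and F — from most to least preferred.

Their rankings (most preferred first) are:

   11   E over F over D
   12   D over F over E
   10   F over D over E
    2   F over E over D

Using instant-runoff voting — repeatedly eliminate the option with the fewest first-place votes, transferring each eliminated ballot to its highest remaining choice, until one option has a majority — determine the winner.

F

Round 1: D 12, F 12, E 11. E has the fewest and is eliminated.
Round 2: F 23, D 12. F has a majority.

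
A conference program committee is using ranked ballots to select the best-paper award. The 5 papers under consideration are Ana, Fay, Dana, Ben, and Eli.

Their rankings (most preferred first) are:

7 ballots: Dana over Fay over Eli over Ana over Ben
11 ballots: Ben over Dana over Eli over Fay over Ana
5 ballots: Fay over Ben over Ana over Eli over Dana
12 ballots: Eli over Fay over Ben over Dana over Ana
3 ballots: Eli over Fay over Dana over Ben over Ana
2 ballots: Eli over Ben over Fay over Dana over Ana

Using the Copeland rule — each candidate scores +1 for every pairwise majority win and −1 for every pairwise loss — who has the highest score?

Pairwise results:
  Ana vs Fay: Fay wins 40–0.
  Ana vs Dana: Dana wins 35–5.
  Ana vs Ben: Ben wins 33–7.
  Ana vs Eli: Eli wins 35–5.
  Fay vs Dana: Fay wins 22–18.
  Fay vs Ben: Fay wins 27–13.
  Fay vs Eli: Eli wins 28–12.
  Dana vs Ben: Ben wins 30–10.
  Dana vs Eli: Eli wins 22–18.
  Ben vs Eli: Eli wins 24–16.
Copeland scores (wins − losses):
  Ana: 0 − 4 = -4
  Fay: 3 − 1 = 2
  Dana: 1 − 3 = -2
  Ben: 2 − 2 = 0
  Eli: 4 − 0 = 4
Eli has the best Copeland score.

Eli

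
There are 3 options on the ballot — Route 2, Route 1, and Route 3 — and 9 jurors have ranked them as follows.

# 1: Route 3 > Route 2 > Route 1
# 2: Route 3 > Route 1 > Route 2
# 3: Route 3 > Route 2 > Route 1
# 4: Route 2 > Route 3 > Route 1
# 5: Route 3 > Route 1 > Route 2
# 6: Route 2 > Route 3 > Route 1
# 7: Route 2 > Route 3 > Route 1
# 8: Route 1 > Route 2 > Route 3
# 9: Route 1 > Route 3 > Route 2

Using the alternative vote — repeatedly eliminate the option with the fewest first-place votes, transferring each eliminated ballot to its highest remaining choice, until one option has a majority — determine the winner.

Route 3

Round 1: Route 3 4, Route 2 3, Route 1 2. Route 1 has the fewest and is eliminated.
Round 2: Route 3 5, Route 2 4. Route 3 has a majority.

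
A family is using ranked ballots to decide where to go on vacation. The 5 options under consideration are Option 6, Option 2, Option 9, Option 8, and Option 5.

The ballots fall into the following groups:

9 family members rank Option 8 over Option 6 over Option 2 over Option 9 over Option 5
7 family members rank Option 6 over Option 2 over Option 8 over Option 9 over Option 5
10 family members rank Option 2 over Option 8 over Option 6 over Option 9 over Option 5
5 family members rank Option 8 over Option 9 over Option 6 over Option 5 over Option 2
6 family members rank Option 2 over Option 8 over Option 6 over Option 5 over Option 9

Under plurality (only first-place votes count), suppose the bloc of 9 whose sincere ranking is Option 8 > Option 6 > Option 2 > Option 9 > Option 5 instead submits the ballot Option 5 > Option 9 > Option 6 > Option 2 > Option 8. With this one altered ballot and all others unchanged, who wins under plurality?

Option 2

First-place totals with the altered ballot: Option 6 7, Option 2 16, Option 9 0, Option 8 5, Option 5 9.
The winner is unchanged: still Option 2.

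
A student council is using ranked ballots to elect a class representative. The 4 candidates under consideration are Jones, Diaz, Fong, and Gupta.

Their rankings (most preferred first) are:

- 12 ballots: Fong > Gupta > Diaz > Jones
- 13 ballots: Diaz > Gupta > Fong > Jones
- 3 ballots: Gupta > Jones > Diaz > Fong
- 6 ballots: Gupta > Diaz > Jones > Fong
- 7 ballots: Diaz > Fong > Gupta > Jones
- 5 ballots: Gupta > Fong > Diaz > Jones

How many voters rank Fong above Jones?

37

Ballots ranking Fong above Jones: 12+13+7+5 = 37.
Ballots ranking Jones above Fong: 3+6 = 9.
So 37 of 46 voters prefer Fong to Jones.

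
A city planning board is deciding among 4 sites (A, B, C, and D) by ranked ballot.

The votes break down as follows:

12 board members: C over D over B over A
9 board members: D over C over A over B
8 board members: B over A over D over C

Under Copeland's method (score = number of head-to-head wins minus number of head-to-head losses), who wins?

Pairwise results:
  A vs B: B wins 20–9.
  A vs C: C wins 21–8.
  A vs D: D wins 21–8.
  B vs C: C wins 21–8.
  B vs D: D wins 21–8.
  C vs D: D wins 17–12.
Copeland scores (wins − losses):
  A: 0 − 3 = -3
  B: 1 − 2 = -1
  C: 2 − 1 = 1
  D: 3 − 0 = 3
D has the best Copeland score.

D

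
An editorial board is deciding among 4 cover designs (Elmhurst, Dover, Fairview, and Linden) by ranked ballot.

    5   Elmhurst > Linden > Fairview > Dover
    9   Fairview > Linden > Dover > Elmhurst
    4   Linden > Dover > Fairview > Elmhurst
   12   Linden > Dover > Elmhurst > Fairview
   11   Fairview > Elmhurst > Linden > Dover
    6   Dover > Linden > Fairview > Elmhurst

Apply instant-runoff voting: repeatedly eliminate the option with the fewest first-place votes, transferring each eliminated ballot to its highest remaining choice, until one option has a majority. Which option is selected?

Round 1: Fairview 20, Linden 16, Dover 6, Elmhurst 5. Elmhurst has the fewest and is eliminated.
Round 2: Linden 21, Fairview 20, Dover 6. Dover has the fewest and is eliminated.
Round 3: Linden 27, Fairview 20. Linden has a majority.

Linden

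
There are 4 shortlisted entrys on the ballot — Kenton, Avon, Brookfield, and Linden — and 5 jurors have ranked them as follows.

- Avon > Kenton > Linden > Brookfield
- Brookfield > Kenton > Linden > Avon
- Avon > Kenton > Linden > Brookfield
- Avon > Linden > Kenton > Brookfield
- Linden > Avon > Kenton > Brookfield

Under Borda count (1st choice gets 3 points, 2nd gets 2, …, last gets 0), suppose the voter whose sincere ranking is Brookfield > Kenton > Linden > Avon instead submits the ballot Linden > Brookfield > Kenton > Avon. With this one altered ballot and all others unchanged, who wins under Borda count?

Borda totals with the altered ballot: Kenton 7, Avon 11, Brookfield 2, Linden 10.
The winner is unchanged: still Avon.

Avon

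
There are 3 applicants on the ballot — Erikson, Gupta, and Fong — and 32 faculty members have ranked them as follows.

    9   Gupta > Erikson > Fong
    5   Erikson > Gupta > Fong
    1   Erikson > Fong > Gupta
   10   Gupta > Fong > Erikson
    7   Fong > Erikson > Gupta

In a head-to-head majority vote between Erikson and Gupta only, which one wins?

Gupta

Ballots ranking Erikson above Gupta: 5+1+7 = 13.
Ballots ranking Gupta above Erikson: 9+10 = 19.
Gupta wins the head-to-head, 19–13.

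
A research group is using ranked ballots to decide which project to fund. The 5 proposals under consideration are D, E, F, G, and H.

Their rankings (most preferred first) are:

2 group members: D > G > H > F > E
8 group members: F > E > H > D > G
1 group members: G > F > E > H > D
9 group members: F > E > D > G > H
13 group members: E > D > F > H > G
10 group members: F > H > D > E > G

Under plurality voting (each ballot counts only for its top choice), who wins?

F

First-place vote totals:
  D: 2
  E: 13
  F: 27
  G: 1
  H: 0
F has the most first-place votes.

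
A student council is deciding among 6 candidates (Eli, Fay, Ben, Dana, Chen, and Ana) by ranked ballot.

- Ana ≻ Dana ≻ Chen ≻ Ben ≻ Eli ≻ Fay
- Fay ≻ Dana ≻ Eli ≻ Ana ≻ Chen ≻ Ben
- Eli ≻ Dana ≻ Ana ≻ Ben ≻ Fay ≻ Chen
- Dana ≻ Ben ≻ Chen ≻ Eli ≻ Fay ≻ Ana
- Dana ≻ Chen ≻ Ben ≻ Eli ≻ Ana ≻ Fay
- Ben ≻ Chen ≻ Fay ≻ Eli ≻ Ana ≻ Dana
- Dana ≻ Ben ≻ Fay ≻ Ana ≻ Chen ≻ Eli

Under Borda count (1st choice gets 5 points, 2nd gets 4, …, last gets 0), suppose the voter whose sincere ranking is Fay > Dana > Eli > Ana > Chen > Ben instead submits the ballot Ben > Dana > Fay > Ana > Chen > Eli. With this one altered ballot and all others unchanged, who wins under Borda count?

Borda totals with the altered ballot: Eli 12, Fay 11, Ben 25, Dana 27, Chen 16, Ana 14.
The winner is unchanged: still Dana.

Dana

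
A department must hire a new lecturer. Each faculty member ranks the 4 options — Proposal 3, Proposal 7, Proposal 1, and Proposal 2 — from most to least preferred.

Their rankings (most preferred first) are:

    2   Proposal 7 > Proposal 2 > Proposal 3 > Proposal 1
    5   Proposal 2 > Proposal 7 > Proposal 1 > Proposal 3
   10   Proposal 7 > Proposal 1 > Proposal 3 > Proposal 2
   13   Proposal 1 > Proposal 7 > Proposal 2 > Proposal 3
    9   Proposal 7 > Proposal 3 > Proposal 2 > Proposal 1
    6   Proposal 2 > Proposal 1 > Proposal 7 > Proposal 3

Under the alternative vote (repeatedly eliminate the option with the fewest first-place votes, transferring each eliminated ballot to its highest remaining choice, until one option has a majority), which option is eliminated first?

Proposal 3

Round 1: Proposal 7 21, Proposal 1 13, Proposal 2 11, Proposal 3 0. Proposal 3 has the fewest and is eliminated.
Round 2: Proposal 7 21, Proposal 1 13, Proposal 2 11. Proposal 2 has the fewest and is eliminated.
Round 3: Proposal 7 26, Proposal 1 19. Proposal 7 has a majority.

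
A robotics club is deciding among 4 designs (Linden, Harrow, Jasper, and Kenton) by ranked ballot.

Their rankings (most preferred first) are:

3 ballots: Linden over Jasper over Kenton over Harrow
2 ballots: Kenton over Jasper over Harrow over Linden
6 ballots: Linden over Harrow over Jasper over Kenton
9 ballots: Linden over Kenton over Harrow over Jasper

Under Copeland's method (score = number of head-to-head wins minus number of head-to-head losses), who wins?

Linden

Pairwise results:
  Linden vs Harrow: Linden wins 18–2.
  Linden vs Jasper: Linden wins 18–2.
  Linden vs Kenton: Linden wins 18–2.
  Harrow vs Jasper: Harrow wins 15–5.
  Harrow vs Kenton: Kenton wins 14–6.
  Jasper vs Kenton: Kenton wins 11–9.
Copeland scores (wins − losses):
  Linden: 3 − 0 = 3
  Harrow: 1 − 2 = -1
  Jasper: 0 − 3 = -3
  Kenton: 2 − 1 = 1
Linden has the best Copeland score.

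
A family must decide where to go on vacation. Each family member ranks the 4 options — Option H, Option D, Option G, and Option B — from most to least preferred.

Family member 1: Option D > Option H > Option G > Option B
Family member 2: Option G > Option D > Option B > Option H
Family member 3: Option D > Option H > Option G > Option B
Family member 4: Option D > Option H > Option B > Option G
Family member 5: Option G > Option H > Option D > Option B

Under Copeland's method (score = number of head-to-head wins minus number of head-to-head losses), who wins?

Option D

Pairwise results:
  Option H vs Option D: Option D wins 4–1.
  Option H vs Option G: Option H wins 3–2.
  Option H vs Option B: Option H wins 4–1.
  Option D vs Option G: Option D wins 3–2.
  Option D vs Option B: Option D wins 5–0.
  Option G vs Option B: Option G wins 4–1.
Copeland scores (wins − losses):
  Option H: 2 − 1 = 1
  Option D: 3 − 0 = 3
  Option G: 1 − 2 = -1
  Option B: 0 − 3 = -3
Option D has the best Copeland score.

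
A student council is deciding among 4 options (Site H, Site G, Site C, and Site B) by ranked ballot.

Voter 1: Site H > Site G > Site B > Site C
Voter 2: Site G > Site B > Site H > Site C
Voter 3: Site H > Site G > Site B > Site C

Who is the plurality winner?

Site H

First-place vote totals:
  Site H: 2
  Site G: 1
  Site C: 0
  Site B: 0
Site H has the most first-place votes.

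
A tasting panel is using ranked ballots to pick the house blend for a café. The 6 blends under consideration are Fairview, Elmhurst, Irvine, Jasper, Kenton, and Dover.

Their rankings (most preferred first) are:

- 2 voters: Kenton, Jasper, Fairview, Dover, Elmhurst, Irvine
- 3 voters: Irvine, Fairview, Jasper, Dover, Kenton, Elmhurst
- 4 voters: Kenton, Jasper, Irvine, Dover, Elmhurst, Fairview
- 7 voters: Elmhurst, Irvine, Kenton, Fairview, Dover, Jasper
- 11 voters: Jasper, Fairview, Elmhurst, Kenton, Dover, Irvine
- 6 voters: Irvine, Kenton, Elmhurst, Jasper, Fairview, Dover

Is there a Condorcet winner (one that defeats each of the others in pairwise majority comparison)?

Head-to-head results (33 voters total):
Fairview vs Elmhurst: Elmhurst wins 17–16.
Fairview vs Irvine: Irvine wins 20–13.
Fairview vs Jasper: Jasper wins 23–10.
Fairview vs Kenton: Kenton wins 19–14.
Fairview vs Dover: Fairview wins 29–4.
Elmhurst vs Irvine: Elmhurst wins 20–13.
Elmhurst vs Jasper: Jasper wins 20–13.
Elmhurst vs Kenton: Elmhurst wins 18–15.
Elmhurst vs Dover: Elmhurst wins 24–9.
Irvine vs Jasper: Jasper wins 17–16.
Irvine vs Kenton: Kenton wins 17–16.
Irvine vs Dover: Irvine wins 20–13.
Jasper vs Kenton: Kenton wins 19–14.
Jasper vs Dover: Jasper wins 26–7.
Kenton vs Dover: Kenton wins 30–3.
No candidate beats all others: Elmhurst beats Kenton beats Jasper beats Elmhurst, a majority cycle.

No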